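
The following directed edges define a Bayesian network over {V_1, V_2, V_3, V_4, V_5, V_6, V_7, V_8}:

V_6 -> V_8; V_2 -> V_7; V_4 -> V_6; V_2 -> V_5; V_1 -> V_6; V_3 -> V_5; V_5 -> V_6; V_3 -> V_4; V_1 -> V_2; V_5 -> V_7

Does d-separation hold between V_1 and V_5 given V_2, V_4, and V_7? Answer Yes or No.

Yes

We examine all 4 paths between V_1 and V_5:
  1. V_1 → V_6 ← V_4 ← V_3 → V_5 — V_6:collider[blocks]; V_4:chain[blocks]; V_3:fork[open] ⇒ blocked
  2. V_1 → V_6 ← V_5 — V_6:collider[blocks] ⇒ blocked
  3. V_1 → V_2 → V_7 ← V_5 — V_2:chain[blocks]; V_7:collider[open] ⇒ blocked
  4. V_1 → V_2 → V_5 — V_2:chain[blocks] ⇒ blocked
Since every path is blocked, d-separation holds.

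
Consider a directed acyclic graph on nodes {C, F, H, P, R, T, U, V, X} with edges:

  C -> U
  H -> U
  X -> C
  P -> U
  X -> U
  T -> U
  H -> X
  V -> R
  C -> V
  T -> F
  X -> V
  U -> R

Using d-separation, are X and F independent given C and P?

6 paths connect X and F; each must be blocked for d-separation to hold:
Path 1: X → C → V → R ← U ← T → F
  C is a chain here and C is conditioned on, so the path is blocked at C.
Path 2: X → C → U ← T → F
  C is a chain here and C is conditioned on, so the path is blocked at C.
Path 3: X → V ← C → U ← T → F
  V is a collider here and neither V nor any of its descendants is conditioned on, so the collider stays closed — the path is blocked at V.
Path 4: X → V → R ← U ← T → F
  R is a collider here and neither R nor any of its descendants is conditioned on, so the collider stays closed — the path is blocked at R.
Path 5: X ← H → U ← T → F
  U is a collider here and neither U nor any of its descendants is conditioned on, so the collider stays closed — the path is blocked at U.
Path 6: X → U ← T → F
  U is a collider here and neither U nor any of its descendants is conditioned on, so the collider stays closed — the path is blocked at U.
Every path is blocked, so X and F are d-separated given {C, P}.

Yes — X and F are d-separated given {C, P}.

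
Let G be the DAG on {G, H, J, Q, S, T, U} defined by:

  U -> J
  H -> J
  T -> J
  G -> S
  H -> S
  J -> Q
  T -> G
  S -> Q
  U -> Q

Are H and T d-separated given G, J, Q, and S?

No — H and T are not d-separated given {G, J, Q, S}.

We examine all 6 paths between H and T:
  1. H → J → Q ← S ← G ← T — J:chain[blocks]; Q:collider[open]; S:chain[blocks]; G:chain[blocks] ⇒ blocked
  2. H → J ← U → Q ← S ← G ← T — J:collider[open]; U:fork[open]; Q:collider[open]; S:chain[blocks]; G:chain[blocks] ⇒ blocked
  3. H → J ← T — J:collider[open] ⇒ active
  4. H → S ← G ← T — S:collider[open]; G:chain[blocks] ⇒ blocked
  5. H → S → Q ← U → J ← T — S:chain[blocks]; Q:collider[open]; U:fork[open]; J:collider[open] ⇒ blocked
  6. H → S → Q ← J ← T — S:chain[blocks]; Q:collider[open]; J:chain[blocks] ⇒ blocked
Since the path H → J ← T is active, H and T are not d-separated given {G, J, Q, S}.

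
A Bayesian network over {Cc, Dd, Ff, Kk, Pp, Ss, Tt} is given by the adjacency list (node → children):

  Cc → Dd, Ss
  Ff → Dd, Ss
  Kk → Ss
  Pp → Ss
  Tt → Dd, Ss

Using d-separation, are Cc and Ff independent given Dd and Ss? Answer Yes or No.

No

We examine all 4 paths between Cc and Ff:
Path 1: Cc → Dd ← Ff
  Dd is a collider and Dd is conditioned on, which opens it — no node blocks this path, so it is active.
Path 2: Cc → Dd ← Tt → Ss ← Ff
  Dd is a collider and Dd is conditioned on, which opens it; Tt is a fork and Tt is not conditioned on; Ss is a collider and Ss is conditioned on, which opens it — no node blocks this path, so it is active.
Path 3: Cc → Ss ← Ff
  Ss is a collider and Ss is conditioned on, which opens it — no node blocks this path, so it is active.
Path 4: Cc → Ss ← Tt → Dd ← Ff
  Ss is a collider and Ss is conditioned on, which opens it; Tt is a fork and Tt is not conditioned on; Dd is a collider and Dd is conditioned on, which opens it — no node blocks this path, so it is active.
Since the path Cc → Dd ← Ff is active, Cc and Ff are not d-separated given {Dd, Ss}.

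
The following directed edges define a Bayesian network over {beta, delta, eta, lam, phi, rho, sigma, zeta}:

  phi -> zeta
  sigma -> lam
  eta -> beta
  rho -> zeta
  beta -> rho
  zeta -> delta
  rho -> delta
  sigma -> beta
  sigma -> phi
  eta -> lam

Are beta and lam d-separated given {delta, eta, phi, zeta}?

There are 4 undirected paths between beta and lam; checking each against the conditioning set {delta, eta, phi, zeta}:
Path 1: beta ← sigma → lam
  sigma is a fork and sigma is not conditioned on — no node blocks this path, so it is active.
Path 2: beta ← eta → lam
  eta is a fork here and eta is conditioned on, so the path is blocked at eta.
Path 3: beta → rho → zeta ← phi ← sigma → lam
  phi is a chain here and phi is conditioned on, so the path is blocked at phi.
Path 4: beta → rho → delta ← zeta ← phi ← sigma → lam
  zeta is a chain here and zeta is conditioned on, so the path is blocked at zeta.
At least one path is unblocked, so d-separation fails.

No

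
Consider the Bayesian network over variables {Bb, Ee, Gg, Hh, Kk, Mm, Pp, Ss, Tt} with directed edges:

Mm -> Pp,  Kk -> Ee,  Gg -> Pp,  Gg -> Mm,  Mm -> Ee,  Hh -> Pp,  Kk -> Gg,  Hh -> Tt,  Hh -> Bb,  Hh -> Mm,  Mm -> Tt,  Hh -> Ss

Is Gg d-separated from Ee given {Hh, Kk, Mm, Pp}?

Yes

There are 5 undirected paths between Gg and Ee; checking each against the conditioning set {Hh, Kk, Mm, Pp}:
  1. Gg → Pp ← Mm → Ee — Pp:collider[open]; Mm:fork[blocks] ⇒ blocked
  2. Gg → Pp ← Hh → Mm → Ee — Pp:collider[open]; Hh:fork[blocks]; Mm:chain[blocks] ⇒ blocked
  3. Gg → Pp ← Hh → Tt ← Mm → Ee — Pp:collider[open]; Hh:fork[blocks]; Tt:collider[blocks]; Mm:fork[blocks] ⇒ blocked
  4. Gg ← Kk → Ee — Kk:fork[blocks] ⇒ blocked
  5. Gg → Mm → Ee — Mm:chain[blocks] ⇒ blocked
All paths are blocked; Gg ⊥ Ee | {Hh, Kk, Mm, Pp} holds.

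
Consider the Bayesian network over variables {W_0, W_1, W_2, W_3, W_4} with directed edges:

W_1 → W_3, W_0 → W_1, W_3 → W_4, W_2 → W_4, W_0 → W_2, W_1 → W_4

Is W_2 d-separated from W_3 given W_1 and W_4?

No

There are 4 undirected paths between W_2 and W_3; checking each against the conditioning set {W_1, W_4}:
Path 1: W_2 ← W_0 → W_1 → W_3
  W_1 is a chain here and W_1 is conditioned on, so the path is blocked at W_1.
Path 2: W_2 ← W_0 → W_1 → W_4 ← W_3
  W_1 is a chain here and W_1 is conditioned on, so the path is blocked at W_1.
Path 3: W_2 → W_4 ← W_1 → W_3
  W_1 is a fork here and W_1 is conditioned on, so the path is blocked at W_1.
Path 4: W_2 → W_4 ← W_3
  W_4 is a collider and W_4 is conditioned on, which opens it — no node blocks this path, so it is active.
Because an active path exists, W_2 and W_3 are not d-separated.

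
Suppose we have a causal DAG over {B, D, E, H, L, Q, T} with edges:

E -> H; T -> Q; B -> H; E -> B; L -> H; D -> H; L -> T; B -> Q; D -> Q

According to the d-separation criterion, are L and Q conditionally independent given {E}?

No

We examine all 4 paths between L and Q:
Path 1: L → H ← E → B → Q
  H is a collider here and neither H nor any of its descendants is conditioned on, so the collider stays closed — the path is blocked at H.
Path 2: L → H ← D → Q
  H is a collider here and neither H nor any of its descendants is conditioned on, so the collider stays closed — the path is blocked at H.
Path 3: L → H ← B → Q
  H is a collider here and neither H nor any of its descendants is conditioned on, so the collider stays closed — the path is blocked at H.
Path 4: L → T → Q
  T is a chain and T is not conditioned on — no node blocks this path, so it is active.
Because an active path exists, L and Q are not d-separated.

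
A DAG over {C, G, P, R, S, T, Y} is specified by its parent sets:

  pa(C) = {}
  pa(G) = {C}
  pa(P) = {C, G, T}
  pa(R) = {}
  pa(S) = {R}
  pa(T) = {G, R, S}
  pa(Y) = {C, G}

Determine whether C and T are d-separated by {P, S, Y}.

No

We examine all 6 paths between C and T:
Path 1: C → G → T
  G is a chain and G is not conditioned on — no node blocks this path, so it is active.
Path 2: C → G → P ← T
  G is a chain and G is not conditioned on; P is a collider and P is conditioned on, which opens it — no node blocks this path, so it is active.
Path 3: C → P ← T
  P is a collider and P is conditioned on, which opens it — no node blocks this path, so it is active.
Path 4: C → P ← G → T
  P is a collider and P is conditioned on, which opens it; G is a fork and G is not conditioned on — no node blocks this path, so it is active.
Path 5: C → Y ← G → T
  Y is a collider and Y is conditioned on, which opens it; G is a fork and G is not conditioned on — no node blocks this path, so it is active.
Path 6: C → Y ← G → P ← T
  Y is a collider and Y is conditioned on, which opens it; G is a fork and G is not conditioned on; P is a collider and P is conditioned on, which opens it — no node blocks this path, so it is active.
Since the path C → G → T is active, C and T are not d-separated given {P, S, Y}.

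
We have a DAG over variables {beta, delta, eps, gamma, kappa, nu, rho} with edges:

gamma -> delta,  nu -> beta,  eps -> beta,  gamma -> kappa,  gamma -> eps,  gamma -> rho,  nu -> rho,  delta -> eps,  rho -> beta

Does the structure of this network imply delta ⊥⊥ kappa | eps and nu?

Enumerating the 4 paths from delta to kappa and testing each for blocking by {eps, nu}:
  1. delta → eps → beta ← rho ← gamma → kappa — eps:chain[blocks]; beta:collider[blocks]; rho:chain[open]; gamma:fork[open] ⇒ blocked
  2. delta → eps → beta ← nu → rho ← gamma → kappa — eps:chain[blocks]; beta:collider[blocks]; nu:fork[blocks]; rho:collider[blocks]; gamma:fork[open] ⇒ blocked
  3. delta → eps ← gamma → kappa — eps:collider[open]; gamma:fork[open] ⇒ active
  4. delta ← gamma → kappa — gamma:fork[open] ⇒ active
At least one path is unblocked, so d-separation fails.

No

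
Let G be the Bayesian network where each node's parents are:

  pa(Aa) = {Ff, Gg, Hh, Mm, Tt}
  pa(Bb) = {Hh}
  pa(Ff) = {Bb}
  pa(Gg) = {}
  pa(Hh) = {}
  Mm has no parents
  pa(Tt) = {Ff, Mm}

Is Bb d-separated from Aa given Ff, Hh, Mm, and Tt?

Yes

We examine all 4 paths between Bb and Aa:
Path 1: Bb ← Hh → Aa
  Hh is a fork here and Hh is conditioned on, so the path is blocked at Hh.
Path 2: Bb → Ff → Tt ← Mm → Aa
  Ff is a chain here and Ff is conditioned on, so the path is blocked at Ff.
Path 3: Bb → Ff → Tt → Aa
  Ff is a chain here and Ff is conditioned on, so the path is blocked at Ff.
Path 4: Bb → Ff → Aa
  Ff is a chain here and Ff is conditioned on, so the path is blocked at Ff.
Since every path is blocked, d-separation holds.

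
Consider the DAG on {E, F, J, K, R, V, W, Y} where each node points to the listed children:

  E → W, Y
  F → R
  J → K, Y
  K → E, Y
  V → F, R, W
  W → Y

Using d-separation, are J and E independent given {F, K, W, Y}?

No

We examine all 6 paths between J and E:
Path 1: J → K → E
  K is a chain here and K is conditioned on, so the path is blocked at K.
Path 2: J → K → Y ← E
  K is a chain here and K is conditioned on, so the path is blocked at K.
Path 3: J → K → Y ← W ← E
  K is a chain here and K is conditioned on, so the path is blocked at K.
Path 4: J → Y ← K → E
  K is a fork here and K is conditioned on, so the path is blocked at K.
Path 5: J → Y ← E
  Y is a collider and Y is conditioned on, which opens it — no node blocks this path, so it is active.
Path 6: J → Y ← W ← E
  W is a chain here and W is conditioned on, so the path is blocked at W.
Because an active path exists, J and E are not d-separated.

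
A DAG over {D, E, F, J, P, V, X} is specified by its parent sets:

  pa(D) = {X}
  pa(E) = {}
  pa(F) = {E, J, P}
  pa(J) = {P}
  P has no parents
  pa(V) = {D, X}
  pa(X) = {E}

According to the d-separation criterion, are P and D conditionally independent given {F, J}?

4 paths connect P and D; each must be blocked for d-separation to hold:
Path 1: P → J → F ← E → X → D
  J is a chain here and J is conditioned on, so the path is blocked at J.
Path 2: P → J → F ← E → X → V ← D
  J is a chain here and J is conditioned on, so the path is blocked at J.
Path 3: P → F ← E → X → D
  F is a collider and F is conditioned on, which opens it; E is a fork and E is not conditioned on; X is a chain and X is not conditioned on — no node blocks this path, so it is active.
Path 4: P → F ← E → X → V ← D
  V is a collider here and neither V nor any of its descendants is conditioned on, so the collider stays closed — the path is blocked at V.
Since the path P → F ← E → X → D is active, P and D are not d-separated given {F, J}.

No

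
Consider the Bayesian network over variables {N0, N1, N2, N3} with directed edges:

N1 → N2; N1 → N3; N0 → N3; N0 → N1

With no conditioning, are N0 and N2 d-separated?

No

2 paths connect N0 and N2; each must be blocked for d-separation to hold:
  1. N0 → N1 → N2 — N1:chain[open] ⇒ active
  2. N0 → N3 ← N1 → N2 — N3:collider[blocks]; N1:fork[open] ⇒ blocked
At least one path is unblocked, so d-separation fails.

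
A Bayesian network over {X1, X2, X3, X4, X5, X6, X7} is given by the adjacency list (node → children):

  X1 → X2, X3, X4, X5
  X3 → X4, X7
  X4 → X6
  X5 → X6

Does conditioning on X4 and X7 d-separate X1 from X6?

No — X1 and X6 are not d-separated given {X4, X7}.

Enumerating the 3 paths from X1 to X6 and testing each for blocking by {X4, X7}:
  1. X1 → X5 → X6 — X5:chain[open] ⇒ active
  2. X1 → X4 → X6 — X4:chain[blocks] ⇒ blocked
  3. X1 → X3 → X4 → X6 — X3:chain[open]; X4:chain[blocks] ⇒ blocked
Because an active path exists, X1 and X6 are not d-separated.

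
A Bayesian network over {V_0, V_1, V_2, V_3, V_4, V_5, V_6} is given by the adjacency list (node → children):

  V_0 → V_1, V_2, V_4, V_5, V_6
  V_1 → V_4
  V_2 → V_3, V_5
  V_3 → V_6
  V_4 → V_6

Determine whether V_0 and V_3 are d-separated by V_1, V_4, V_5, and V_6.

No

There are 5 undirected paths between V_0 and V_3; checking each against the conditioning set {V_1, V_4, V_5, V_6}:
Path 1: V_0 → V_4 → V_6 ← V_3
  V_4 is a chain here and V_4 is conditioned on, so the path is blocked at V_4.
Path 2: V_0 → V_1 → V_4 → V_6 ← V_3
  V_1 is a chain here and V_1 is conditioned on, so the path is blocked at V_1.
Path 3: V_0 → V_5 ← V_2 → V_3
  V_5 is a collider and V_5 is conditioned on, which opens it; V_2 is a fork and V_2 is not conditioned on — no node blocks this path, so it is active.
Path 4: V_0 → V_6 ← V_3
  V_6 is a collider and V_6 is conditioned on, which opens it — no node blocks this path, so it is active.
Path 5: V_0 → V_2 → V_3
  V_2 is a chain and V_2 is not conditioned on — no node blocks this path, so it is active.
Since the path V_0 → V_5 ← V_2 → V_3 is active, V_0 and V_3 are not d-separated given {V_1, V_4, V_5, V_6}.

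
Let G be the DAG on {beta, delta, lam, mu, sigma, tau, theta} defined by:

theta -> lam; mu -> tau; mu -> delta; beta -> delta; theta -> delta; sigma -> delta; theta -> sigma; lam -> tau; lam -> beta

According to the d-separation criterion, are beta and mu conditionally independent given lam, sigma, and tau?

Yes — beta and mu are d-separated given {lam, sigma, tau}.

6 paths connect beta and mu; each must be blocked for d-separation to hold:
  1. beta → delta ← sigma ← theta → lam → tau ← mu — delta:collider[blocks]; sigma:chain[blocks]; theta:fork[open]; lam:chain[blocks]; tau:collider[open] ⇒ blocked
  2. beta → delta ← mu — delta:collider[blocks] ⇒ blocked
  3. beta → delta ← theta → lam → tau ← mu — delta:collider[blocks]; theta:fork[open]; lam:chain[blocks]; tau:collider[open] ⇒ blocked
  4. beta ← lam → tau ← mu — lam:fork[blocks]; tau:collider[open] ⇒ blocked
  5. beta ← lam ← theta → delta ← mu — lam:chain[blocks]; theta:fork[open]; delta:collider[blocks] ⇒ blocked
  6. beta ← lam ← theta → sigma → delta ← mu — lam:chain[blocks]; theta:fork[open]; sigma:chain[blocks]; delta:collider[blocks] ⇒ blocked
Since every path is blocked, d-separation holds.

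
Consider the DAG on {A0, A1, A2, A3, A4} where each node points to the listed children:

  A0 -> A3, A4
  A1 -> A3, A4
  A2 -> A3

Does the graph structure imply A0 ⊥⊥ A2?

Yes

2 paths connect A0 and A2; each must be blocked for d-separation to hold:
Path 1: A0 → A4 ← A1 → A3 ← A2
  A4 is a collider here and neither A4 nor any of its descendants is conditioned on, so the collider stays closed — the path is blocked at A4.
Path 2: A0 → A3 ← A2
  A3 is a collider here and neither A3 nor any of its descendants is conditioned on, so the collider stays closed — the path is blocked at A3.
Since every path is blocked, d-separation holds.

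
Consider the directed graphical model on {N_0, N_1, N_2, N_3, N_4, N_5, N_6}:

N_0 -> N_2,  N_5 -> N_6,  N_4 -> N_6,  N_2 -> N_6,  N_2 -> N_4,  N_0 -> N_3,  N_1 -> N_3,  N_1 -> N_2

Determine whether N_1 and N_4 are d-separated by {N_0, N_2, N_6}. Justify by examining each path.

Yes

There are 4 undirected paths between N_1 and N_4; checking each against the conditioning set {N_0, N_2, N_6}:
  1. N_1 → N_2 → N_4 — N_2:chain[blocks] ⇒ blocked
  2. N_1 → N_2 → N_6 ← N_4 — N_2:chain[blocks]; N_6:collider[open] ⇒ blocked
  3. N_1 → N_3 ← N_0 → N_2 → N_4 — N_3:collider[blocks]; N_0:fork[blocks]; N_2:chain[blocks] ⇒ blocked
  4. N_1 → N_3 ← N_0 → N_2 → N_6 ← N_4 — N_3:collider[blocks]; N_0:fork[blocks]; N_2:chain[blocks]; N_6:collider[open] ⇒ blocked
Every path is blocked, so N_1 and N_4 are d-separated given {N_0, N_2, N_6}.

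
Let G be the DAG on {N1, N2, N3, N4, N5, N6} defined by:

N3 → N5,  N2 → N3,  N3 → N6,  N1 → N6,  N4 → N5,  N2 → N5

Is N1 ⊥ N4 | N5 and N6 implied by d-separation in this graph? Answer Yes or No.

No — N1 and N4 are not d-separated given {N5, N6}.

We examine all 2 paths between N1 and N4:
Path 1: N1 → N6 ← N3 → N5 ← N4
  N6 is a collider and N6 is conditioned on, which opens it; N3 is a fork and N3 is not conditioned on; N5 is a collider and N5 is conditioned on, which opens it — no node blocks this path, so it is active.
Path 2: N1 → N6 ← N3 ← N2 → N5 ← N4
  N6 is a collider and N6 is conditioned on, which opens it; N3 is a chain and N3 is not conditioned on; N2 is a fork and N2 is not conditioned on; N5 is a collider and N5 is conditioned on, which opens it — no node blocks this path, so it is active.
Because an active path exists, N1 and N4 are not d-separated.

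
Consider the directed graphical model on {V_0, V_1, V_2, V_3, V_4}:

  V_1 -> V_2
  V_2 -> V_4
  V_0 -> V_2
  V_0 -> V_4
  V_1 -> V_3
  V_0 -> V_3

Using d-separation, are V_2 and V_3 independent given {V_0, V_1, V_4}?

There are 3 undirected paths between V_2 and V_3; checking each against the conditioning set {V_0, V_1, V_4}:
  1. V_2 ← V_1 → V_3 — V_1:fork[blocks] ⇒ blocked
  2. V_2 ← V_0 → V_3 — V_0:fork[blocks] ⇒ blocked
  3. V_2 → V_4 ← V_0 → V_3 — V_4:collider[open]; V_0:fork[blocks] ⇒ blocked
All paths are blocked; V_2 ⊥ V_3 | {V_0, V_1, V_4} holds.

Yes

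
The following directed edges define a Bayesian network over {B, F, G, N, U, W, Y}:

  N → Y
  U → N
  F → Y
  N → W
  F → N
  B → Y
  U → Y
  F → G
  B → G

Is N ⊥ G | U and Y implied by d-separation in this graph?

No

There are 6 undirected paths between N and G; checking each against the conditioning set {U, Y}:
  1. N ← U → Y ← F → G — U:fork[blocks]; Y:collider[open]; F:fork[open] ⇒ blocked
  2. N ← U → Y ← B → G — U:fork[blocks]; Y:collider[open]; B:fork[open] ⇒ blocked
  3. N ← F → Y ← B → G — F:fork[open]; Y:collider[open]; B:fork[open] ⇒ active
  4. N ← F → G — F:fork[open] ⇒ active
  5. N → Y ← F → G — Y:collider[open]; F:fork[open] ⇒ active
  6. N → Y ← B → G — Y:collider[open]; B:fork[open] ⇒ active
At least one path is unblocked, so d-separation fails.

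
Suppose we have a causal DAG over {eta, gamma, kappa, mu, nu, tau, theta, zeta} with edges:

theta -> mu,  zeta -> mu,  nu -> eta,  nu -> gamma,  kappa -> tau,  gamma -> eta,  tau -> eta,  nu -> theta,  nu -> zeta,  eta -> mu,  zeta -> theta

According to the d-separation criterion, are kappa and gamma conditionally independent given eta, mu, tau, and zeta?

Yes

There are 6 undirected paths between kappa and gamma; checking each against the conditioning set {eta, mu, tau, zeta}:
  1. kappa → tau → eta ← gamma — tau:chain[blocks]; eta:collider[open] ⇒ blocked
  2. kappa → tau → eta → mu ← theta ← zeta ← nu → gamma — tau:chain[blocks]; eta:chain[blocks]; mu:collider[open]; theta:chain[open]; zeta:chain[blocks]; nu:fork[open] ⇒ blocked
  3. kappa → tau → eta → mu ← theta ← nu → gamma — tau:chain[blocks]; eta:chain[blocks]; mu:collider[open]; theta:chain[open]; nu:fork[open] ⇒ blocked
  4. kappa → tau → eta → mu ← zeta → theta ← nu → gamma — tau:chain[blocks]; eta:chain[blocks]; mu:collider[open]; zeta:fork[blocks]; theta:collider[open]; nu:fork[open] ⇒ blocked
  5. kappa → tau → eta → mu ← zeta ← nu → gamma — tau:chain[blocks]; eta:chain[blocks]; mu:collider[open]; zeta:chain[blocks]; nu:fork[open] ⇒ blocked
  6. kappa → tau → eta ← nu → gamma — tau:chain[blocks]; eta:collider[open]; nu:fork[open] ⇒ blocked
Since every path is blocked, d-separation holds.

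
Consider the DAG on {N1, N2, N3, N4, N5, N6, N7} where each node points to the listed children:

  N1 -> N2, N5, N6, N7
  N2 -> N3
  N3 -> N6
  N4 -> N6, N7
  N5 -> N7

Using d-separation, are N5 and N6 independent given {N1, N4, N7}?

We examine all 6 paths between N5 and N6:
Path 1: N5 → N7 ← N4 → N6
  N4 is a fork here and N4 is conditioned on, so the path is blocked at N4.
Path 2: N5 → N7 ← N1 → N6
  N1 is a fork here and N1 is conditioned on, so the path is blocked at N1.
Path 3: N5 → N7 ← N1 → N2 → N3 → N6
  N1 is a fork here and N1 is conditioned on, so the path is blocked at N1.
Path 4: N5 ← N1 → N7 ← N4 → N6
  N1 is a fork here and N1 is conditioned on, so the path is blocked at N1.
Path 5: N5 ← N1 → N6
  N1 is a fork here and N1 is conditioned on, so the path is blocked at N1.
Path 6: N5 ← N1 → N2 → N3 → N6
  N1 is a fork here and N1 is conditioned on, so the path is blocked at N1.
Since every path is blocked, d-separation holds.

Yes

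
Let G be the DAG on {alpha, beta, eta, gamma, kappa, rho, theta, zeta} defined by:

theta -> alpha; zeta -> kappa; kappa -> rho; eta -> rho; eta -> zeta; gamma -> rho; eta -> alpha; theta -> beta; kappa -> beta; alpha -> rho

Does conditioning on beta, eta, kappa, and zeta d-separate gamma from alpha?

Yes — gamma and alpha are d-separated given {beta, eta, kappa, zeta}.

There are 5 undirected paths between gamma and alpha; checking each against the conditioning set {beta, eta, kappa, zeta}:
Path 1: gamma → rho ← kappa ← zeta ← eta → alpha
  rho is a collider here and neither rho nor any of its descendants is conditioned on, so the collider stays closed — the path is blocked at rho.
Path 2: gamma → rho ← kappa → beta ← theta → alpha
  rho is a collider here and neither rho nor any of its descendants is conditioned on, so the collider stays closed — the path is blocked at rho.
Path 3: gamma → rho ← eta → zeta → kappa → beta ← theta → alpha
  rho is a collider here and neither rho nor any of its descendants is conditioned on, so the collider stays closed — the path is blocked at rho.
Path 4: gamma → rho ← eta → alpha
  rho is a collider here and neither rho nor any of its descendants is conditioned on, so the collider stays closed — the path is blocked at rho.
Path 5: gamma → rho ← alpha
  rho is a collider here and neither rho nor any of its descendants is conditioned on, so the collider stays closed — the path is blocked at rho.
Every path is blocked, so gamma and alpha are d-separated given {beta, eta, kappa, zeta}.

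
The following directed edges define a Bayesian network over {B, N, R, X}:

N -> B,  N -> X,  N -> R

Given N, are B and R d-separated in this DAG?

Only one path connects B and R:
  1. B ← N → R — N:fork[blocks] ⇒ blocked
Since every path is blocked, d-separation holds.

Yes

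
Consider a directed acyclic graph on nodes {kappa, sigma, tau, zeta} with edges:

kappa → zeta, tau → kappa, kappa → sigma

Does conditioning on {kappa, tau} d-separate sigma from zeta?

The only undirected path from sigma to zeta is:
Path 1: sigma ← kappa → zeta
  kappa is a fork here and kappa is conditioned on, so the path is blocked at kappa.
Since every path is blocked, d-separation holds.

Yes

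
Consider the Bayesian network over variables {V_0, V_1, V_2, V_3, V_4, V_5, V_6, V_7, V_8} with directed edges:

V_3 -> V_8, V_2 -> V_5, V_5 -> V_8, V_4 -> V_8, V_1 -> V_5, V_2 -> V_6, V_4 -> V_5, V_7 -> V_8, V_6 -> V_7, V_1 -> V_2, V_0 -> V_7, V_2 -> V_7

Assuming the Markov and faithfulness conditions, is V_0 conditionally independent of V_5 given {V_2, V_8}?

We examine all 6 paths between V_0 and V_5:
  1. V_0 → V_7 ← V_2 → V_5 — V_7:collider[open]; V_2:fork[blocks] ⇒ blocked
  2. V_0 → V_7 ← V_2 ← V_1 → V_5 — V_7:collider[open]; V_2:chain[blocks]; V_1:fork[open] ⇒ blocked
  3. V_0 → V_7 ← V_6 ← V_2 → V_5 — V_7:collider[open]; V_6:chain[open]; V_2:fork[blocks] ⇒ blocked
  4. V_0 → V_7 ← V_6 ← V_2 ← V_1 → V_5 — V_7:collider[open]; V_6:chain[open]; V_2:chain[blocks]; V_1:fork[open] ⇒ blocked
  5. V_0 → V_7 → V_8 ← V_5 — V_7:chain[open]; V_8:collider[open] ⇒ active
  6. V_0 → V_7 → V_8 ← V_4 → V_5 — V_7:chain[open]; V_8:collider[open]; V_4:fork[open] ⇒ active
At least one path is unblocked, so d-separation fails.

No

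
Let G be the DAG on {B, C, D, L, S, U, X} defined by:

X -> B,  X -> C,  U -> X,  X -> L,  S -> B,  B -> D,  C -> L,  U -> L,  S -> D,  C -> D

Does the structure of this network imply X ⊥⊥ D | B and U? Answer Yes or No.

No

Enumerating the 5 paths from X to D and testing each for blocking by {B, U}:
Path 1: X → L ← C → D
  L is a collider here and neither L nor any of its descendants is conditioned on, so the collider stays closed — the path is blocked at L.
Path 2: X → C → D
  C is a chain and C is not conditioned on — no node blocks this path, so it is active.
Path 3: X → B ← S → D
  B is a collider and B is conditioned on, which opens it; S is a fork and S is not conditioned on — no node blocks this path, so it is active.
Path 4: X → B → D
  B is a chain here and B is conditioned on, so the path is blocked at B.
Path 5: X ← U → L ← C → D
  U is a fork here and U is conditioned on, so the path is blocked at U.
At least one path is unblocked, so d-separation fails.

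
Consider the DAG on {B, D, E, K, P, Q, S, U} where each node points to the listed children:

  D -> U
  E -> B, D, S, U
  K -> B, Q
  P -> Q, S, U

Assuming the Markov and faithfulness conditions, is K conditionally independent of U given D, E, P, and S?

Yes

6 paths connect K and U; each must be blocked for d-separation to hold:
  1. K → Q ← P → U — Q:collider[blocks]; P:fork[blocks] ⇒ blocked
  2. K → Q ← P → S ← E → U — Q:collider[blocks]; P:fork[blocks]; S:collider[open]; E:fork[blocks] ⇒ blocked
  3. K → Q ← P → S ← E → D → U — Q:collider[blocks]; P:fork[blocks]; S:collider[open]; E:fork[blocks]; D:chain[blocks] ⇒ blocked
  4. K → B ← E → U — B:collider[blocks]; E:fork[blocks] ⇒ blocked
  5. K → B ← E → D → U — B:collider[blocks]; E:fork[blocks]; D:chain[blocks] ⇒ blocked
  6. K → B ← E → S ← P → U — B:collider[blocks]; E:fork[blocks]; S:collider[open]; P:fork[blocks] ⇒ blocked
Every path is blocked, so K and U are d-separated given {D, E, P, S}.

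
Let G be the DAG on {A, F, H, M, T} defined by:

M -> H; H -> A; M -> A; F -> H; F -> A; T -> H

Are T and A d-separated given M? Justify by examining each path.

There are 3 undirected paths between T and A; checking each against the conditioning set {M}:
Path 1: T → H ← M → A
  H is a collider here and neither H nor any of its descendants is conditioned on, so the collider stays closed — the path is blocked at H.
Path 2: T → H → A
  H is a chain and H is not conditioned on — no node blocks this path, so it is active.
Path 3: T → H ← F → A
  H is a collider here and neither H nor any of its descendants is conditioned on, so the collider stays closed — the path is blocked at H.
Since the path T → H → A is active, T and A are not d-separated given {M}.

No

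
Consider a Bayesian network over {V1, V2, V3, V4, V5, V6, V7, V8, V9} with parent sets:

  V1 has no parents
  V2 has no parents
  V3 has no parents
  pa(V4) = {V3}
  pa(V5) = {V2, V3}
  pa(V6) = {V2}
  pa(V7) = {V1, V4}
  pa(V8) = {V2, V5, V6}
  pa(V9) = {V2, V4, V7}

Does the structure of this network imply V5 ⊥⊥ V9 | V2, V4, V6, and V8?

Enumerating the 5 paths from V5 to V9 and testing each for blocking by {V2, V4, V6, V8}:
Path 1: V5 ← V3 → V4 → V9
  V4 is a chain here and V4 is conditioned on, so the path is blocked at V4.
Path 2: V5 ← V3 → V4 → V7 → V9
  V4 is a chain here and V4 is conditioned on, so the path is blocked at V4.
Path 3: V5 → V8 ← V2 → V9
  V2 is a fork here and V2 is conditioned on, so the path is blocked at V2.
Path 4: V5 → V8 ← V6 ← V2 → V9
  V6 is a chain here and V6 is conditioned on, so the path is blocked at V6.
Path 5: V5 ← V2 → V9
  V2 is a fork here and V2 is conditioned on, so the path is blocked at V2.
Since every path is blocked, d-separation holds.

Yes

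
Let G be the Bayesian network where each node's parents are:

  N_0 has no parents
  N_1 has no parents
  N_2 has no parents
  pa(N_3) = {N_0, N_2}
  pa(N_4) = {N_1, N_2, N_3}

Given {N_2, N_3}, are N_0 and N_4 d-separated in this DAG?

There are 2 undirected paths between N_0 and N_4; checking each against the conditioning set {N_2, N_3}:
Path 1: N_0 → N_3 ← N_2 → N_4
  N_2 is a fork here and N_2 is conditioned on, so the path is blocked at N_2.
Path 2: N_0 → N_3 → N_4
  N_3 is a chain here and N_3 is conditioned on, so the path is blocked at N_3.
Since every path is blocked, d-separation holds.

Yes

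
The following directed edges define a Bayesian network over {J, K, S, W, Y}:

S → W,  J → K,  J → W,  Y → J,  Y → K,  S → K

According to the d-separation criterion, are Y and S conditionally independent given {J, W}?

Yes — Y and S are d-separated given {J, W}.

There are 4 undirected paths between Y and S; checking each against the conditioning set {J, W}:
Path 1: Y → K ← S
  K is a collider here and neither K nor any of its descendants is conditioned on, so the collider stays closed — the path is blocked at K.
Path 2: Y → K ← J → W ← S
  K is a collider here and neither K nor any of its descendants is conditioned on, so the collider stays closed — the path is blocked at K.
Path 3: Y → J → W ← S
  J is a chain here and J is conditioned on, so the path is blocked at J.
Path 4: Y → J → K ← S
  J is a chain here and J is conditioned on, so the path is blocked at J.
Every path is blocked, so Y and S are d-separated given {J, W}.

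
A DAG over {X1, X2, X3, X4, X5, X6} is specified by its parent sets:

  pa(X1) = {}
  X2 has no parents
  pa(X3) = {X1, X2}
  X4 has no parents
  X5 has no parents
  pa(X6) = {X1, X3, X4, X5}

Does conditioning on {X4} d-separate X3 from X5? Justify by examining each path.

Yes

2 paths connect X3 and X5; each must be blocked for d-separation to hold:
  1. X3 → X6 ← X5 — X6:collider[blocks] ⇒ blocked
  2. X3 ← X1 → X6 ← X5 — X1:fork[open]; X6:collider[blocks] ⇒ blocked
All paths are blocked; X3 ⊥ X5 | {X4} holds.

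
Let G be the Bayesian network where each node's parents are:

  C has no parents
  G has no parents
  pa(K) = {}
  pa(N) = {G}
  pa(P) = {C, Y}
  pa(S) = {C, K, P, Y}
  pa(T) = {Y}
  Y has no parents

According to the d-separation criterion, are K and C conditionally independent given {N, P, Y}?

3 paths connect K and C; each must be blocked for d-separation to hold:
Path 1: K → S ← Y → P ← C
  S is a collider here and neither S nor any of its descendants is conditioned on, so the collider stays closed — the path is blocked at S.
Path 2: K → S ← P ← C
  S is a collider here and neither S nor any of its descendants is conditioned on, so the collider stays closed — the path is blocked at S.
Path 3: K → S ← C
  S is a collider here and neither S nor any of its descendants is conditioned on, so the collider stays closed — the path is blocked at S.
All paths are blocked; K ⊥ C | {N, P, Y} holds.

Yes — K and C are d-separated given {N, P, Y}.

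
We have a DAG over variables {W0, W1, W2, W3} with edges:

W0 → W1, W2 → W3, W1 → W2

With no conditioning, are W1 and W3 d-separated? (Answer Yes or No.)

No

Only one path connects W1 and W3:
  1. W1 → W2 → W3 — W2:chain[open] ⇒ active
Because an active path exists, W1 and W3 are not d-separated.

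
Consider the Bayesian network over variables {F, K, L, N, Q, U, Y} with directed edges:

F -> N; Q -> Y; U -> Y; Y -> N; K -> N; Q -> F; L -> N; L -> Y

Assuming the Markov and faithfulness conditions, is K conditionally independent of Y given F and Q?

Yes

Enumerating the 3 paths from K to Y and testing each for blocking by {F, Q}:
Path 1: K → N ← F ← Q → Y
  N is a collider here and neither N nor any of its descendants is conditioned on, so the collider stays closed — the path is blocked at N.
Path 2: K → N ← L → Y
  N is a collider here and neither N nor any of its descendants is conditioned on, so the collider stays closed — the path is blocked at N.
Path 3: K → N ← Y
  N is a collider here and neither N nor any of its descendants is conditioned on, so the collider stays closed — the path is blocked at N.
Since every path is blocked, d-separation holds.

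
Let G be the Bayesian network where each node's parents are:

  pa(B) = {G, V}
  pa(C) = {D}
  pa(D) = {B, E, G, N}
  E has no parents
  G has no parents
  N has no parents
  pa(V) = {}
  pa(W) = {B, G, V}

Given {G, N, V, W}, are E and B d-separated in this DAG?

Enumerating the 4 paths from E to B and testing each for blocking by {G, N, V, W}:
Path 1: E → D ← B
  D is a collider here and neither D nor any of its descendants is conditioned on, so the collider stays closed — the path is blocked at D.
Path 2: E → D ← G → B
  D is a collider here and neither D nor any of its descendants is conditioned on, so the collider stays closed — the path is blocked at D.
Path 3: E → D ← G → W ← B
  D is a collider here and neither D nor any of its descendants is conditioned on, so the collider stays closed — the path is blocked at D.
Path 4: E → D ← G → W ← V → B
  D is a collider here and neither D nor any of its descendants is conditioned on, so the collider stays closed — the path is blocked at D.
All paths are blocked; E ⊥ B | {G, N, V, W} holds.

Yes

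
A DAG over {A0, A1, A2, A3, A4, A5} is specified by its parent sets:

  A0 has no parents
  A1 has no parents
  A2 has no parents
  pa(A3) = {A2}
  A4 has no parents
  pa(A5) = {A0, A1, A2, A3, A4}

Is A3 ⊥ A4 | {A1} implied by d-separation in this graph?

Yes

We examine all 2 paths between A3 and A4:
Path 1: A3 → A5 ← A4
  A5 is a collider here and neither A5 nor any of its descendants is conditioned on, so the collider stays closed — the path is blocked at A5.
Path 2: A3 ← A2 → A5 ← A4
  A5 is a collider here and neither A5 nor any of its descendants is conditioned on, so the collider stays closed — the path is blocked at A5.
Every path is blocked, so A3 and A4 are d-separated given {A1}.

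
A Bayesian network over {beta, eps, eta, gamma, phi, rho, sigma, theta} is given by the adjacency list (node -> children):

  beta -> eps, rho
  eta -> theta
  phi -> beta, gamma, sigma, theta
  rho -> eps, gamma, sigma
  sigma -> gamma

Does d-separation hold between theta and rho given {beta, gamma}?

Enumerating the 6 paths from theta to rho and testing each for blocking by {beta, gamma}:
Path 1: theta ← phi → sigma → gamma ← rho
  phi is a fork and phi is not conditioned on; sigma is a chain and sigma is not conditioned on; gamma is a collider and gamma is conditioned on, which opens it — no node blocks this path, so it is active.
Path 2: theta ← phi → sigma ← rho
  phi is a fork and phi is not conditioned on; sigma is a collider and its descendant gamma is conditioned on, which opens it — no node blocks this path, so it is active.
Path 3: theta ← phi → gamma ← sigma ← rho
  phi is a fork and phi is not conditioned on; gamma is a collider and gamma is conditioned on, which opens it; sigma is a chain and sigma is not conditioned on — no node blocks this path, so it is active.
Path 4: theta ← phi → gamma ← rho
  phi is a fork and phi is not conditioned on; gamma is a collider and gamma is conditioned on, which opens it — no node blocks this path, so it is active.
Path 5: theta ← phi → beta → rho
  beta is a chain here and beta is conditioned on, so the path is blocked at beta.
Path 6: theta ← phi → beta → eps ← rho
  beta is a chain here and beta is conditioned on, so the path is blocked at beta.
At least one path is unblocked, so d-separation fails.

No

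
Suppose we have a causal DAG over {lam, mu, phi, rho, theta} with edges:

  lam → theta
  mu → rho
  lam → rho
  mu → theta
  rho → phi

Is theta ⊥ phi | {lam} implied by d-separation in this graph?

There are 2 undirected paths between theta and phi; checking each against the conditioning set {lam}:
Path 1: theta ← mu → rho → phi
  mu is a fork and mu is not conditioned on; rho is a chain and rho is not conditioned on — no node blocks this path, so it is active.
Path 2: theta ← lam → rho → phi
  lam is a fork here and lam is conditioned on, so the path is blocked at lam.
Since the path theta ← mu → rho → phi is active, theta and phi are not d-separated given {lam}.

No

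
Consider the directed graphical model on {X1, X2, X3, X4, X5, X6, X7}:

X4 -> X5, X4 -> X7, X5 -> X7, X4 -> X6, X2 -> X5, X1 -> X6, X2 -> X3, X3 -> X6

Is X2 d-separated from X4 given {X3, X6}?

Yes

We examine all 3 paths between X2 and X4:
Path 1: X2 → X5 → X7 ← X4
  X7 is a collider here and neither X7 nor any of its descendants is conditioned on, so the collider stays closed — the path is blocked at X7.
Path 2: X2 → X5 ← X4
  X5 is a collider here and neither X5 nor any of its descendants is conditioned on, so the collider stays closed — the path is blocked at X5.
Path 3: X2 → X3 → X6 ← X4
  X3 is a chain here and X3 is conditioned on, so the path is blocked at X3.
All paths are blocked; X2 ⊥ X4 | {X3, X6} holds.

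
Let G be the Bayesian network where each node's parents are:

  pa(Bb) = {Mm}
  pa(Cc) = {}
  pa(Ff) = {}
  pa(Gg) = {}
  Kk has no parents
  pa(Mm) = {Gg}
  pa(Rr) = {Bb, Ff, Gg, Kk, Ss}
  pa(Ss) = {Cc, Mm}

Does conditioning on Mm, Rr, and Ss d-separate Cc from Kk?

Enumerating the 3 paths from Cc to Kk and testing each for blocking by {Mm, Rr, Ss}:
  1. Cc → Ss ← Mm → Bb → Rr ← Kk — Ss:collider[open]; Mm:fork[blocks]; Bb:chain[open]; Rr:collider[open] ⇒ blocked
  2. Cc → Ss ← Mm ← Gg → Rr ← Kk — Ss:collider[open]; Mm:chain[blocks]; Gg:fork[open]; Rr:collider[open] ⇒ blocked
  3. Cc → Ss → Rr ← Kk — Ss:chain[blocks]; Rr:collider[open] ⇒ blocked
All paths are blocked; Cc ⊥ Kk | {Mm, Rr, Ss} holds.

Yes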